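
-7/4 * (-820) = 1435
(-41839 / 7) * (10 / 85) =-11954/17 = -703.18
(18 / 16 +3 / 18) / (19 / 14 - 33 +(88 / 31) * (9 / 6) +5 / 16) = -13454/281985 = -0.05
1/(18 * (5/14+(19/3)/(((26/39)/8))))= 7/9621 = 0.00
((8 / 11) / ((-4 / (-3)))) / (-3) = -2/11 = -0.18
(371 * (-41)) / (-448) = 2173/64 = 33.95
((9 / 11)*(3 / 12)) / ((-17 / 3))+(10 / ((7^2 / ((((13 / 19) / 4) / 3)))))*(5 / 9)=-557149/18802476 = -0.03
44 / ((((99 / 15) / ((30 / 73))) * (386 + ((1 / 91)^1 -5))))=2275/316382 = 0.01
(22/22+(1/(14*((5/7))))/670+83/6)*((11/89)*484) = 887.34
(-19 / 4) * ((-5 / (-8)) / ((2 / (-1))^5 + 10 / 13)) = 1235/12992 = 0.10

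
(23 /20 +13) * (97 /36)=38.13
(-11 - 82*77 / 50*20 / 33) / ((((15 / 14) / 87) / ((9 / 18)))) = -266539/75 = -3553.85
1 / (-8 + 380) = 1/372 = 0.00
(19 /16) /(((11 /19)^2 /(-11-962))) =-3447.21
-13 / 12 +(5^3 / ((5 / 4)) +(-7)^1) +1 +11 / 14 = 7871/84 = 93.70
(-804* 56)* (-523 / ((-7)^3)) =-3363936/49 = -68651.76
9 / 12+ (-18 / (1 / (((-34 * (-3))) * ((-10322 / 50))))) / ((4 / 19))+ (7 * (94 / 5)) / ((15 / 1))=540111829/300 = 1800372.76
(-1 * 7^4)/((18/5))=-12005/18 = -666.94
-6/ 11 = -0.55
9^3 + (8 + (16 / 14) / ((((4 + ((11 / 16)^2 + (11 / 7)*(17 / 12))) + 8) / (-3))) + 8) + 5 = 59247318/79021 = 749.77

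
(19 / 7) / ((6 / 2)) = 19/21 = 0.90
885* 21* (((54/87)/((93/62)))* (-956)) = -213207120/29 = -7351969.66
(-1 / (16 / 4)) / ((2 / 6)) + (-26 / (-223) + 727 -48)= 678.37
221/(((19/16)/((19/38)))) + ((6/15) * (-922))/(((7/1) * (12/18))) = 14.02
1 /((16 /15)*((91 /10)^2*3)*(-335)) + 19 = 19.00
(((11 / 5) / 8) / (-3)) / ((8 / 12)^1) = -11/80 = -0.14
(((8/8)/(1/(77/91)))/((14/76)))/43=418/3913 = 0.11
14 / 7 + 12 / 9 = 10/3 = 3.33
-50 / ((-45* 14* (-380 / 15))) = -5/1596 = 0.00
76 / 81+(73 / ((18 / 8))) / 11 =3464/891 = 3.89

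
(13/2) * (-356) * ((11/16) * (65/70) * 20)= -827255/28 = -29544.82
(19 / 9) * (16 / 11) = 304/99 = 3.07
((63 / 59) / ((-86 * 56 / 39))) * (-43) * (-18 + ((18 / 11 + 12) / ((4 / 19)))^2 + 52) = 1572.62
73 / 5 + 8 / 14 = 15.17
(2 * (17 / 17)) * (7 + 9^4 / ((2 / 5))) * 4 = 131276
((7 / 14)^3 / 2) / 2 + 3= 97/32 = 3.03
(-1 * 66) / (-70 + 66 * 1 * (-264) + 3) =66/17491 = 0.00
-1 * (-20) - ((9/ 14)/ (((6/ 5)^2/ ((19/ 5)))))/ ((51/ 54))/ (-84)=266845/13328 = 20.02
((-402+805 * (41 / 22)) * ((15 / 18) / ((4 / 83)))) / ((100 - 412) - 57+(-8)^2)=-2005363/32208 = -62.26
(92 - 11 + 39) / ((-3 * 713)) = -40/713 = -0.06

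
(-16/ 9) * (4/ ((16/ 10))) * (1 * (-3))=40/3 = 13.33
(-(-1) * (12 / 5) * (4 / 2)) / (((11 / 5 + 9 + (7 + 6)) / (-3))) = -72/121 = -0.60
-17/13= -1.31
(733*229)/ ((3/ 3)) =167857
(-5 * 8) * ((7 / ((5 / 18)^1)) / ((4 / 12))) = -3024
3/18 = 1/6 = 0.17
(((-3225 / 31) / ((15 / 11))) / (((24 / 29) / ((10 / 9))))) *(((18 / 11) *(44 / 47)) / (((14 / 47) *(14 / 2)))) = -342925/4557 = -75.25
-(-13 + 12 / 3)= 9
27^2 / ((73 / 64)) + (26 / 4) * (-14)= 40013/73 = 548.12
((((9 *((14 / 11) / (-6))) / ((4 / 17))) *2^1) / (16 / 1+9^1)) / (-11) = 357/6050 = 0.06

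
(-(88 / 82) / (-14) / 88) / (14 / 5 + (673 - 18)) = 5/3775772 = 0.00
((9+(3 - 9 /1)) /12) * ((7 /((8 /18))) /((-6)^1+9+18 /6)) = 21/32 = 0.66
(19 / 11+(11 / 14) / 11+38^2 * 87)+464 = 19418445/154 = 126093.80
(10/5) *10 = 20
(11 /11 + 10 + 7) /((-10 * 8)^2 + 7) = 18/6407 = 0.00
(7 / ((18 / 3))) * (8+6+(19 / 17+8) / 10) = 1183/68 = 17.40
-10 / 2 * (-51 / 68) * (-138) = -1035/2 = -517.50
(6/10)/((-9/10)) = -2/3 = -0.67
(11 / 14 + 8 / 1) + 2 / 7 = 127/14 = 9.07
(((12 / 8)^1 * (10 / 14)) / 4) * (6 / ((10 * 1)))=9/56 = 0.16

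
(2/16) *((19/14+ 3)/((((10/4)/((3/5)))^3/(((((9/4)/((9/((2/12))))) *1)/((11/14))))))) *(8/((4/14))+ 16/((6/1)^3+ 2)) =83997/7493750 = 0.01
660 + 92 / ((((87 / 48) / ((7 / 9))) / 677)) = 27387.23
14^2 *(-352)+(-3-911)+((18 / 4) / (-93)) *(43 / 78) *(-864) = -28162830/403 = -69882.95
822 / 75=274/25 = 10.96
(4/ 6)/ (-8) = -1/12 = -0.08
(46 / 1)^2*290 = 613640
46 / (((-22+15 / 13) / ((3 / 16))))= -897/2168 = -0.41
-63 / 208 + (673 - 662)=2225/208 = 10.70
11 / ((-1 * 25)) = -11/25 = -0.44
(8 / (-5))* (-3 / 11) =24/55 = 0.44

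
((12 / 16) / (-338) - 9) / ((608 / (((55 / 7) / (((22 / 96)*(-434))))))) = 182565/156080288 = 0.00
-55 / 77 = -5/7 = -0.71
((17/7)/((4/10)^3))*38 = 40375/28 = 1441.96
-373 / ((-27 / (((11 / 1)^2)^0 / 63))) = 373/1701 = 0.22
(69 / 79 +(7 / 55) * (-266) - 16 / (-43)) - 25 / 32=-199631163/5978720 = -33.39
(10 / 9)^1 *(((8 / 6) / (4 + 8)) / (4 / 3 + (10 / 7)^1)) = 35/783 = 0.04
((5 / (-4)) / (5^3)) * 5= -1/20 = -0.05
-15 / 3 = -5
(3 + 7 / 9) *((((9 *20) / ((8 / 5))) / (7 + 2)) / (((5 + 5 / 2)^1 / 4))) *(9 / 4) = 56.67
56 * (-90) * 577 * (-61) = 177392880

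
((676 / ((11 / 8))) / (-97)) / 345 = -5408/368115 = -0.01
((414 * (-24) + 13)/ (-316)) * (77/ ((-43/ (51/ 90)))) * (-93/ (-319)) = -36605947/3940520 = -9.29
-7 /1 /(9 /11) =-77/9 = -8.56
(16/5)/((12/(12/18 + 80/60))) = 8/15 = 0.53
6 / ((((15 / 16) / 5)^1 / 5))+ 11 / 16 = 2571/16 = 160.69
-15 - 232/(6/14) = -556.33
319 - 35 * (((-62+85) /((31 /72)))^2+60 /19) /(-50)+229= 232596814/91295 = 2547.75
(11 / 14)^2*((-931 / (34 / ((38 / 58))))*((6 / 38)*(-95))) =655215/3944 = 166.13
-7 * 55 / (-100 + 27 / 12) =1540/391 = 3.94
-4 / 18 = -2/9 = -0.22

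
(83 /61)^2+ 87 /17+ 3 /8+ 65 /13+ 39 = 25982955/506056 = 51.34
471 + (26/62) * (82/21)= 472.64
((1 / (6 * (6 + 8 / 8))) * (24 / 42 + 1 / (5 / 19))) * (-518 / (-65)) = 1887/2275 = 0.83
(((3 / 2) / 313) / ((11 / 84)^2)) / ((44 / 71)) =187866/416603 = 0.45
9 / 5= 1.80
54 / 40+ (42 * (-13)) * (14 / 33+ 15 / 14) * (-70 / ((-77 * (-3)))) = 248.82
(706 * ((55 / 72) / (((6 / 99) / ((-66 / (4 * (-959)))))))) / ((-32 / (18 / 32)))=-21142935/7856128 = -2.69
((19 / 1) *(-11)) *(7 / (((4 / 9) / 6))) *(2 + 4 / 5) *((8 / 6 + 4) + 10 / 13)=-337480.34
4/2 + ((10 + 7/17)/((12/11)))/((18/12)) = 853/102 = 8.36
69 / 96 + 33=1079/32 = 33.72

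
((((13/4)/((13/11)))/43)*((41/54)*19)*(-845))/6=-7240805/55728 = -129.93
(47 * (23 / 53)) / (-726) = -1081/38478 = -0.03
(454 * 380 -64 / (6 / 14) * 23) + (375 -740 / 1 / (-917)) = 466187597/2751 = 169461.14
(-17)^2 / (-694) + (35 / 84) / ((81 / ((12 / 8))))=-91901/224856 = -0.41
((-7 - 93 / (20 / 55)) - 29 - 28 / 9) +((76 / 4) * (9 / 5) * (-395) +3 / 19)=-9441733/684 = -13803.70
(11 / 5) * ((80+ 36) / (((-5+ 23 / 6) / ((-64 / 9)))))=163328/105 = 1555.50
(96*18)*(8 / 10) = 6912/5 = 1382.40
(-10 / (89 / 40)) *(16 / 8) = -800/89 = -8.99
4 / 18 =2/9 = 0.22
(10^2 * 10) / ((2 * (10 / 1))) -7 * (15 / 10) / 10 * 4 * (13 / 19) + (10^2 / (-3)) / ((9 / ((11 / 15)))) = 44.41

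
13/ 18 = 0.72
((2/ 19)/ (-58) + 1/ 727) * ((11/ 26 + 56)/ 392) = -16137/255167549 = 0.00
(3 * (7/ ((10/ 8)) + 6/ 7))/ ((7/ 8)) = 5424/245 = 22.14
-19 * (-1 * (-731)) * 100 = -1388900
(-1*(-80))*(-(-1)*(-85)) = -6800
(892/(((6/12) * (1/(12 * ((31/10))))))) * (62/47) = 20573088/235 = 87545.06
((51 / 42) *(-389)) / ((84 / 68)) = -382.38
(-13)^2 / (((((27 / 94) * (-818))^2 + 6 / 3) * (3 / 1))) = 373321/365856801 = 0.00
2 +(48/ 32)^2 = 17/4 = 4.25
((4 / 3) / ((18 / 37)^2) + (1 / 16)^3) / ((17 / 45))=28038335/1880064 = 14.91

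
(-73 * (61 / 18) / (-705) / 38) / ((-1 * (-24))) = 4453/11573280 = 0.00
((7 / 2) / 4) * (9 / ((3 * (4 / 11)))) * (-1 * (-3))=693/32 = 21.66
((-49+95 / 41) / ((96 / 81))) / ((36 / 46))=-50.33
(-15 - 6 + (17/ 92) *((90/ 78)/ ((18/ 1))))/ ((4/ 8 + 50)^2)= -0.01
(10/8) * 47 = 235/4 = 58.75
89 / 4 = 22.25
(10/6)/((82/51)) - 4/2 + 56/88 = -295/902 = -0.33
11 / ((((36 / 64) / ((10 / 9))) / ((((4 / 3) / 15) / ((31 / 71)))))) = 99968/22599 = 4.42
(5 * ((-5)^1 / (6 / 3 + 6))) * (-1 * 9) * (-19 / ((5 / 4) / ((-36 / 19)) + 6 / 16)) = 76950/41 = 1876.83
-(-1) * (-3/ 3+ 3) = 2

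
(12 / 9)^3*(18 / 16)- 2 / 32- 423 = -20179/48 = -420.40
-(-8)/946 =4/473 = 0.01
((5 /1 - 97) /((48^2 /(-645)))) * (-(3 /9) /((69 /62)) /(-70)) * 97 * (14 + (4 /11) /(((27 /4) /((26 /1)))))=295711387/1796256 = 164.63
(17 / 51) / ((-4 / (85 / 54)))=-85/648 = -0.13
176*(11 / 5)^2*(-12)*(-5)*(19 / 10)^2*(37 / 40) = 106669002/625 = 170670.40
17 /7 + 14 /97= 1747/679 = 2.57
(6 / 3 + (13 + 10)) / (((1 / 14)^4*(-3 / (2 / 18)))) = -960400/27 = -35570.37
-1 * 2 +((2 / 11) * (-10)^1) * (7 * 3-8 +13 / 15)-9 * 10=-117.21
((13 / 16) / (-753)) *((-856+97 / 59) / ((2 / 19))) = 12450529/1421664 = 8.76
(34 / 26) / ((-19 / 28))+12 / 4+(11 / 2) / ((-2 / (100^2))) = -6792235/247 = -27498.93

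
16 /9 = 1.78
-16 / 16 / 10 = -1/10 = -0.10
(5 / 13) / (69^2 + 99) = 1/12636 = 0.00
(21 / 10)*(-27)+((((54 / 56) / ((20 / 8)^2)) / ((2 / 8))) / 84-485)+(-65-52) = -1613797/2450 = -658.69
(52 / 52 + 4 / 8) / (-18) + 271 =270.92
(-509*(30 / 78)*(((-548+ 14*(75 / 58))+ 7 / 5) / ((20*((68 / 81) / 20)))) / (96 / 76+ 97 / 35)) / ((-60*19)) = -921509379/34390694 = -26.80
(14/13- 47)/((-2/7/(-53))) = -221487/26 = -8518.73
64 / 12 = 16/3 = 5.33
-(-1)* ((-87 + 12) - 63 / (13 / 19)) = -2172/13 = -167.08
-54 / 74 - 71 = -2654/37 = -71.73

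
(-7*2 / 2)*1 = -7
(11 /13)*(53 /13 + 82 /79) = 57783/13351 = 4.33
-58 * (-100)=5800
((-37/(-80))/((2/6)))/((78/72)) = 333/260 = 1.28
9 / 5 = 1.80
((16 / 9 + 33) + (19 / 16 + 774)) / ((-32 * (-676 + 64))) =116635/2820096 = 0.04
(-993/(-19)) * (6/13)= 5958/247 = 24.12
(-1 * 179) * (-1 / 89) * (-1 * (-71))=12709/89 = 142.80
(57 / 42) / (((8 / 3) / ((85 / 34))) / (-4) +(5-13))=-285/1736 = -0.16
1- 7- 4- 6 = -16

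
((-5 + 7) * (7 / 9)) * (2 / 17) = 28/153 = 0.18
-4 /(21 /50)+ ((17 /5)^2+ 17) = 19.04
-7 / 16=-0.44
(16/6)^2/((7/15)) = 320/21 = 15.24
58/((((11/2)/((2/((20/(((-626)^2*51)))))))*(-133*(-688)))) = 144896151/629090 = 230.33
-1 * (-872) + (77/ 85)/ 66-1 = 444217/510 = 871.01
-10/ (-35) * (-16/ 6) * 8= -128/21 = -6.10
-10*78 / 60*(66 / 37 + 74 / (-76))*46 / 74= -340561/52022 = -6.55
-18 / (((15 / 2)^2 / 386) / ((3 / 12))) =-30.88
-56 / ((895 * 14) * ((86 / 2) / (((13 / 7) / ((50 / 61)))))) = -1586/6734875 = 0.00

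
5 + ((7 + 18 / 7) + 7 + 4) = 179/7 = 25.57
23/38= 0.61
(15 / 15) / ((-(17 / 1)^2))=-1/289 = 0.00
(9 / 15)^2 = 9/25 = 0.36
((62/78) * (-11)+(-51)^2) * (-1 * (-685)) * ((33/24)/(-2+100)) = 380886715/15288 = 24914.10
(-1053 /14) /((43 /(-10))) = 17.49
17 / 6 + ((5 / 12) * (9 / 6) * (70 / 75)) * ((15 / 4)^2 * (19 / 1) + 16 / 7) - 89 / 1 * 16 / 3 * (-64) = 5863429/192 = 30538.69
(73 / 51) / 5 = 73/255 = 0.29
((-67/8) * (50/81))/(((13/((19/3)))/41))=-1304825/12636 = -103.26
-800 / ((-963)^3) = 800/893056347 = 0.00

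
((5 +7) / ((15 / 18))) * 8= 576/5 = 115.20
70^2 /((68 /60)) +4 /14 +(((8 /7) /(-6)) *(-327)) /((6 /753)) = 1444740/119 = 12140.67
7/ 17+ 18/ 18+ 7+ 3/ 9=446/51 = 8.75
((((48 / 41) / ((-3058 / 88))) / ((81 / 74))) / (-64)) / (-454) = -37/34929171 = 0.00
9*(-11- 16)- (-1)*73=-170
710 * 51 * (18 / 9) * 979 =70899180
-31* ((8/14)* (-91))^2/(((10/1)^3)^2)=-5239/62500 = -0.08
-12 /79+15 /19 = 957/1501 = 0.64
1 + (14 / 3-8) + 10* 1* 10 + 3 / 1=302/3 = 100.67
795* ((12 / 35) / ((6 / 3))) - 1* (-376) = 512.29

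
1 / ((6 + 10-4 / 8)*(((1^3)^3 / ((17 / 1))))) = 34/31 = 1.10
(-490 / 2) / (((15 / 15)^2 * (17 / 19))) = -4655/17 = -273.82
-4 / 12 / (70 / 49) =-7/30 = -0.23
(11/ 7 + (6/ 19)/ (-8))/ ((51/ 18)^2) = 7335/38437 = 0.19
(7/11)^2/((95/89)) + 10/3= 128033/34485 = 3.71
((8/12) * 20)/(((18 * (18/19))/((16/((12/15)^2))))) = 4750/243 = 19.55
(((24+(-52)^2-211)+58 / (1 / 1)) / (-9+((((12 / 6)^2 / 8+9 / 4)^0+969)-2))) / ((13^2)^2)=2575/27389999 = 0.00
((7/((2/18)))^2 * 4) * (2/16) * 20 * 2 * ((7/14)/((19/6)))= 12533.68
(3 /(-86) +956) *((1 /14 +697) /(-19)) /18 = -14075731/7224 = -1948.47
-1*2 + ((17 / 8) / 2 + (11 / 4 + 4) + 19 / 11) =1327/176 = 7.54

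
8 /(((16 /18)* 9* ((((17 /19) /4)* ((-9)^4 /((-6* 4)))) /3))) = -608/12393 = -0.05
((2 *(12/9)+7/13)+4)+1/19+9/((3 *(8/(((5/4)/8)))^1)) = 1387883/189696 = 7.32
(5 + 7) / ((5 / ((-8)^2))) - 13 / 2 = 1471/10 = 147.10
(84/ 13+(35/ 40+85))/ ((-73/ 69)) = -662607/7592 = -87.28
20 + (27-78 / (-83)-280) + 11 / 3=-228.39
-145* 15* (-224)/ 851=487200/851 = 572.50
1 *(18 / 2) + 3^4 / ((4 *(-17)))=531/68 = 7.81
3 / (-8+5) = -1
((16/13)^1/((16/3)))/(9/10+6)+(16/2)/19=0.45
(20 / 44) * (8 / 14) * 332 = 6640/77 = 86.23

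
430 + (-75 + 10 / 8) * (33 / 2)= -6295/8 = -786.88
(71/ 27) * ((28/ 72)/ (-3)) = -0.34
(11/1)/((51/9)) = 33/17 = 1.94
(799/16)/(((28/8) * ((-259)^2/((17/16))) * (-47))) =-289/60104576 = 0.00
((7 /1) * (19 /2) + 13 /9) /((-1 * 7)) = -1223/126 = -9.71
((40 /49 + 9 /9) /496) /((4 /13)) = 1157/97216 = 0.01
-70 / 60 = -7/6 = -1.17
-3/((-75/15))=0.60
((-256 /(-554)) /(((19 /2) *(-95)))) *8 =-2048/499985 = 0.00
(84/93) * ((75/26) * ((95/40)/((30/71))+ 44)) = 416815/3224 = 129.29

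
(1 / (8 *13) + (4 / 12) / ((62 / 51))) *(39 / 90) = 61/496 = 0.12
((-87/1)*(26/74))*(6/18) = -377/37 = -10.19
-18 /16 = -9/8 = -1.12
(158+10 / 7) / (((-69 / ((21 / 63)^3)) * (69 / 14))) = -248/14283 = -0.02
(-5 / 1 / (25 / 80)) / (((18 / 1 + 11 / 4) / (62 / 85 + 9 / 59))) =-283072/416245 = -0.68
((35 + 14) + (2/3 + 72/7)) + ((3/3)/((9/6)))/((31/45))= 39659/651 = 60.92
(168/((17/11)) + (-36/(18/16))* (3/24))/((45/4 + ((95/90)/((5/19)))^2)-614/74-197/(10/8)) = -0.76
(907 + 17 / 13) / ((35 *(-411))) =-0.06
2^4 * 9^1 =144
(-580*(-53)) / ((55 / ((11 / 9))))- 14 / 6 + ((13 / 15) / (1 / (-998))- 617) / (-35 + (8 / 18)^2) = 91761712/126855 = 723.36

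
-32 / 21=-1.52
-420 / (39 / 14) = -1960/13 = -150.77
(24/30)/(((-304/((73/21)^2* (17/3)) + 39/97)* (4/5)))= -8787521/35479497 = -0.25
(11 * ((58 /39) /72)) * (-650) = -7975/54 = -147.69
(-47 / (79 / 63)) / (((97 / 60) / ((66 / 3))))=-3908520/7663 = -510.05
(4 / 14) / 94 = 1/329 = 0.00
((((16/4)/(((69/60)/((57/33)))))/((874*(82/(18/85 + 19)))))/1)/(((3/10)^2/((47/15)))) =266960/4761207 = 0.06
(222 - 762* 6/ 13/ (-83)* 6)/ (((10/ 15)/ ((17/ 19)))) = 6807735/20501 = 332.07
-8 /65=-0.12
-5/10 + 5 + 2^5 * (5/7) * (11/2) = 1823/14 = 130.21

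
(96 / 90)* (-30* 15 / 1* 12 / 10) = -576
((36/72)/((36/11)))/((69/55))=605/4968 = 0.12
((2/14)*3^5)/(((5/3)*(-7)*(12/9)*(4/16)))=-2187/245 = -8.93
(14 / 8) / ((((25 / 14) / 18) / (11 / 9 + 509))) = 225008/25 = 9000.32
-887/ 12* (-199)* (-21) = -1235591/4 = -308897.75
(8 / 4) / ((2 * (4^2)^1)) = 0.06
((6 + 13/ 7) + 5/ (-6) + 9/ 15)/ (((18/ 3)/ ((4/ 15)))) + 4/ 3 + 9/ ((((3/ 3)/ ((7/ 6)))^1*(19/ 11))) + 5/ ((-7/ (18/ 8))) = 2206301/359100 = 6.14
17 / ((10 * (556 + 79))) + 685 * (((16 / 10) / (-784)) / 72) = -374999/22402800 = -0.02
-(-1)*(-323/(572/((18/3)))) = -969/286 = -3.39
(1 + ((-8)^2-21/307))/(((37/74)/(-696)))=-90384.78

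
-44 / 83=-0.53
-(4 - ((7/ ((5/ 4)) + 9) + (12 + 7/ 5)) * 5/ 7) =16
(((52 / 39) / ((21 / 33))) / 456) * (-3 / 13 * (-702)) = 99/133 = 0.74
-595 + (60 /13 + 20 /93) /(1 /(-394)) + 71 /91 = -21135602/8463 = -2497.41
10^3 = 1000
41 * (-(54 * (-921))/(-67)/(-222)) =339849/2479 = 137.09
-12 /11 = -1.09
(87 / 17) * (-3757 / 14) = -1373.36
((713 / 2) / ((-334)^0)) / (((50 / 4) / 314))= 223882/25 = 8955.28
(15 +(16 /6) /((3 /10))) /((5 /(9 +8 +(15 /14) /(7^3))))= 3510907/43218 = 81.24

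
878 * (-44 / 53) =-38632/53 = -728.91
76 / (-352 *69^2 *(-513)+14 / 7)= 38/429861169 = 0.00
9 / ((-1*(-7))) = 1.29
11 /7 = 1.57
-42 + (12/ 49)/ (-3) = -2062/49 = -42.08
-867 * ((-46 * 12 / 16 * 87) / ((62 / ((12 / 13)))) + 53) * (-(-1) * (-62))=5808900/13 = 446838.46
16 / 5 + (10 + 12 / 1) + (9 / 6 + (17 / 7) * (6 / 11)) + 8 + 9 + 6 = 39289/770 = 51.02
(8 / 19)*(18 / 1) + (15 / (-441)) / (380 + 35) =1756925/231819 = 7.58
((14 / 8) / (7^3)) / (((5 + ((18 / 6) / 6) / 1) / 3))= 3/1078 = 0.00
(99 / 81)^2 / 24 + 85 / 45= 3793/1944 = 1.95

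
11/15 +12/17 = 367/255 = 1.44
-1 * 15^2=-225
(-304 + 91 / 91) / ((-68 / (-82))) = -12423/34 = -365.38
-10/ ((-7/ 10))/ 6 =50/21 = 2.38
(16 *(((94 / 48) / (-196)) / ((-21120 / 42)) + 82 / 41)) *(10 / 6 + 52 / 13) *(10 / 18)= 80425759/798336 = 100.74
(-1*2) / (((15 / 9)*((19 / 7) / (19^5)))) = -5473482/5 = -1094696.40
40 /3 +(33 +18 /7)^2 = 187963/147 = 1278.66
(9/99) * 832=832/11 = 75.64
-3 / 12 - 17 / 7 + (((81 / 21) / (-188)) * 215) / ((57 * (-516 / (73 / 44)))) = -11786505/4400704 = -2.68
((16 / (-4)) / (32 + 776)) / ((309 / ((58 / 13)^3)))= -97556/68566173 = 0.00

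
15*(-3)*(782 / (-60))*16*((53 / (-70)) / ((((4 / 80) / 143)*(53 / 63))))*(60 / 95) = -289852992/19 = -15255420.63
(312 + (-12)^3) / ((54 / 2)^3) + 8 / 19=43520/124659 = 0.35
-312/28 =-78/7 = -11.14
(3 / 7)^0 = 1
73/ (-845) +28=23587/845 = 27.91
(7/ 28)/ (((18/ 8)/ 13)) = 13/9 = 1.44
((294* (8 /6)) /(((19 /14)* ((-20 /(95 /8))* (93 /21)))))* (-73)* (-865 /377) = -151611145/23374 = -6486.32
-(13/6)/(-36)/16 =13/3456 = 0.00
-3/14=-0.21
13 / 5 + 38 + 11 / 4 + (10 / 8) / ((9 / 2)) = 7853/180 = 43.63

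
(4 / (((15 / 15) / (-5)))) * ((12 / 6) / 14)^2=-20/49 = -0.41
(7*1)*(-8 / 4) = -14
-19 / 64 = -0.30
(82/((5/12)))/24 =41/5 = 8.20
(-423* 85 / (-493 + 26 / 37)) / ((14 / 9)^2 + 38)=21551427/11927182 = 1.81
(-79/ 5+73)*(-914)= -52280.80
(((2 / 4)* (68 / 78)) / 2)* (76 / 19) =34/39 = 0.87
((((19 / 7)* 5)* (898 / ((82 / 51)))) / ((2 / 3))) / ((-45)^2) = 145027/25830 = 5.61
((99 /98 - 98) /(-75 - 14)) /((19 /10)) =47525/82859 = 0.57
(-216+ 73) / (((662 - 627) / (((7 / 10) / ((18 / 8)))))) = -286/225 = -1.27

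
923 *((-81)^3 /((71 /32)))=-221079456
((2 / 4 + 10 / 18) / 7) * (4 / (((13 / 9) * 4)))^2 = 171/2366 = 0.07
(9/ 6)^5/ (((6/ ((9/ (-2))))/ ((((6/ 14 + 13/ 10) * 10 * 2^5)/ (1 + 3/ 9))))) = -2362.74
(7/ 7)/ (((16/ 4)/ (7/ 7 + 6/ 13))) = 19/52 = 0.37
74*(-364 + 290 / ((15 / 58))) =168128/3 = 56042.67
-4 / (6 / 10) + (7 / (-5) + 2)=-91/15 = -6.07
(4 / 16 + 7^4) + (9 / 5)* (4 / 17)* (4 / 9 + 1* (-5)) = 815769/340 = 2399.32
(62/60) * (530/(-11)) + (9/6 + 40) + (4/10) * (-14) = -4583/330 = -13.89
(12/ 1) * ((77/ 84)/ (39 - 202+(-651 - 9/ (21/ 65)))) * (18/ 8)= -693/23572 = -0.03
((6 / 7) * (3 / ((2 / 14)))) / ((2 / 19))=171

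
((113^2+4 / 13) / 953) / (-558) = -166001/6913062 = -0.02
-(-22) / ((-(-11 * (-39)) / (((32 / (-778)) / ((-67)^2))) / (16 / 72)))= 64/612923571 = 0.00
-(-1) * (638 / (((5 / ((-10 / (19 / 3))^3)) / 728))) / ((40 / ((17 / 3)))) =-355314960/6859 = -51802.74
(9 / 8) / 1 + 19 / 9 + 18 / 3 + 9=1313/72 = 18.24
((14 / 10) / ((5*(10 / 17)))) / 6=119/1500 = 0.08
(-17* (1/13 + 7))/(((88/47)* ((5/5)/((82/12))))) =-753457/1716 = -439.08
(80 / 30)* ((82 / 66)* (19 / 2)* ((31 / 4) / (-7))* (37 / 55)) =-893513/38115 = -23.44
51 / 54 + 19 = 359/18 = 19.94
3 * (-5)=-15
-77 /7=-11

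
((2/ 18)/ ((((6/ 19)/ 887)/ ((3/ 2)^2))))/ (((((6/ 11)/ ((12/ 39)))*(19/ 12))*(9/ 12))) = 39028/117 = 333.57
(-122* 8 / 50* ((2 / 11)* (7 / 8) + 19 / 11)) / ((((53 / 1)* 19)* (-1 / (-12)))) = -121512/276925 = -0.44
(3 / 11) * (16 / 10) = 24/55 = 0.44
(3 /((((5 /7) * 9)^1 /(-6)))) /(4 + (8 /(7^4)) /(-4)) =-16807/24005 = -0.70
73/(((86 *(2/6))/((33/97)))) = 7227/8342 = 0.87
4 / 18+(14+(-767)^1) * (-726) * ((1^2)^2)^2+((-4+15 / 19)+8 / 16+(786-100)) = 187197637/342 = 547361.51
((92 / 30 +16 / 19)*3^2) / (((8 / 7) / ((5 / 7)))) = 1671/76 = 21.99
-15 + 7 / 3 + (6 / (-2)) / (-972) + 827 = 814.34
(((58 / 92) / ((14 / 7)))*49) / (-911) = -1421/83812 = -0.02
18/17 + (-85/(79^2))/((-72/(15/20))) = 10785893/10185312 = 1.06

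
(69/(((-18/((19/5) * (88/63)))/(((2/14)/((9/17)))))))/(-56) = 81719/833490 = 0.10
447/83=5.39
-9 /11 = -0.82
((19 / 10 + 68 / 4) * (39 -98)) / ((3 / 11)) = -40887/10 = -4088.70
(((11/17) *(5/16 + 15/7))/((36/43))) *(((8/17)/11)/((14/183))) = 721325/679728 = 1.06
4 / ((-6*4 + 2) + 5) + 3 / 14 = -5/238 = -0.02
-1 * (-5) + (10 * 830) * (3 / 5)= 4985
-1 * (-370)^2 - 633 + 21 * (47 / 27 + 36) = -1230664/9 = -136740.44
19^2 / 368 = 361/368 = 0.98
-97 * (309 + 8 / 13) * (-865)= 337717625/13 = 25978278.85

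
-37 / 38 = -0.97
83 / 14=5.93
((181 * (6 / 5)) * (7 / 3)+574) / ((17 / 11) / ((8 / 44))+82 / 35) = 75656/759 = 99.68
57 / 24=19/8 = 2.38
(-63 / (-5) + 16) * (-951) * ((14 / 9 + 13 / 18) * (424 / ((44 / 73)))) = -653710109/15 = -43580673.93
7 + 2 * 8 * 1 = 23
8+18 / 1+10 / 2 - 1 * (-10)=41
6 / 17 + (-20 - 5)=-419/17 = -24.65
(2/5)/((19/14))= 28/95 = 0.29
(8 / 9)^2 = 64/81 = 0.79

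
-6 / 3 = -2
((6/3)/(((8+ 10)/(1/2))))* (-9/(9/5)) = -0.28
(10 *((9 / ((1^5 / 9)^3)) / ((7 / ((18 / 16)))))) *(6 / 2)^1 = 885735/28 = 31633.39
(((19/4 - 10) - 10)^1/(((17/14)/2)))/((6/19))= -8113/102 = -79.54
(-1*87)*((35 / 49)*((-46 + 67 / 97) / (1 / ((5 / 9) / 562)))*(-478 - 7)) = -5310625/3934 = -1349.93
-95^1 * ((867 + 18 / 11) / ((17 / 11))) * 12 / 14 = -778050/17 = -45767.65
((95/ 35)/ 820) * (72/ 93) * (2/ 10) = 114/222425 = 0.00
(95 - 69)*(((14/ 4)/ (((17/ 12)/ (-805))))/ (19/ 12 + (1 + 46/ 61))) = -91924560/5933 = -15493.77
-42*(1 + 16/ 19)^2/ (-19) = 51450/6859 = 7.50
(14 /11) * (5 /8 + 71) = 4011/44 = 91.16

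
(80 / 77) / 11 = 80/847 = 0.09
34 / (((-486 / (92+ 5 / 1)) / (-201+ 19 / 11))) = 3614608/2673 = 1352.27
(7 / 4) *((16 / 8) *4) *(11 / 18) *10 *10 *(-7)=-53900/9 = -5988.89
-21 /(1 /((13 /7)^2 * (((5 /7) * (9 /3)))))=-155.20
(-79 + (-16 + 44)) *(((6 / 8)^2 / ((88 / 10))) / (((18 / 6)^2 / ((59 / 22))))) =-15045/15488 = -0.97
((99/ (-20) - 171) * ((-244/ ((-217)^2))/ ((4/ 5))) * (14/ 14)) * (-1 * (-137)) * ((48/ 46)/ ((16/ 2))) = 20.36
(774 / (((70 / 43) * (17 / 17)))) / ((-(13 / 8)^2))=-1065024/5915 = -180.05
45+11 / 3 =146/3 = 48.67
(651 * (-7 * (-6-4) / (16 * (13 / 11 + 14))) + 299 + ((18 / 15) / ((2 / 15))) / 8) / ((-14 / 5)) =-232715/1336 = -174.19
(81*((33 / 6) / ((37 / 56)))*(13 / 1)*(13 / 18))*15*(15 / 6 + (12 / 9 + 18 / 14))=17985825/37 = 486103.38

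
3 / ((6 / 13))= 13/2 = 6.50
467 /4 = 116.75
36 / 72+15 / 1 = 31/2 = 15.50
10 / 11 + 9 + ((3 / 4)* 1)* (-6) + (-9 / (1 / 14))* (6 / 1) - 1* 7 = -16667/22 = -757.59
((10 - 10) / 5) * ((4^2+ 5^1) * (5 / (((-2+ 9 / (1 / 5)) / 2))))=0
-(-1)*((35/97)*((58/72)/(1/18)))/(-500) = -203/19400 = -0.01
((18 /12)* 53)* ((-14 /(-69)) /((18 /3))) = 371/138 = 2.69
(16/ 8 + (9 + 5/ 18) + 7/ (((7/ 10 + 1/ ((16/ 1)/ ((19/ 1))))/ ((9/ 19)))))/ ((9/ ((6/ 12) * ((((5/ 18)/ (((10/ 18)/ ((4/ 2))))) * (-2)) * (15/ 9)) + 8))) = 673127/73386 = 9.17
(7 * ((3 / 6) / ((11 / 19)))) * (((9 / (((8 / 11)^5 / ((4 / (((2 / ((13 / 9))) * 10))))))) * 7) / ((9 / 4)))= 177200023/737280 = 240.34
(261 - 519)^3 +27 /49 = -841502061/49 = -17173511.45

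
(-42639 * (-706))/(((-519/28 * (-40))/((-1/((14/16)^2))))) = -321100096/6055 = -53030.57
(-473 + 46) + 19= -408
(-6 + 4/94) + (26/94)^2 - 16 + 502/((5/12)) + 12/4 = 1185.92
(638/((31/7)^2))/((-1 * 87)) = -1078/2883 = -0.37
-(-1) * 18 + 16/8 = 20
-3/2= -1.50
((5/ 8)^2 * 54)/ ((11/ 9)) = 6075/352 = 17.26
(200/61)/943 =200/57523 = 0.00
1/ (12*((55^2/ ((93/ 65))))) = 31/786500 = 0.00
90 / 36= 5/2 = 2.50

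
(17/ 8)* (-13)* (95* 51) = -1070745/8 = -133843.12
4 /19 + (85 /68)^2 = 539/304 = 1.77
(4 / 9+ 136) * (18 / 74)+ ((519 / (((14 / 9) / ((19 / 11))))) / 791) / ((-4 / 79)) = 338937041/18028472 = 18.80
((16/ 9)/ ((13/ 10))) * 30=1600/39 = 41.03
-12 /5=-2.40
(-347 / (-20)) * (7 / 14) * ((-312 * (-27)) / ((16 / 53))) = 19365723/80 = 242071.54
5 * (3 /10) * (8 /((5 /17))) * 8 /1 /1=326.40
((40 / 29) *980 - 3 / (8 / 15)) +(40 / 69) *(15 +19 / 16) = 21698575/16008 = 1355.48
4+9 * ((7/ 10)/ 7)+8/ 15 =163/30 = 5.43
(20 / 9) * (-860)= -17200/9 = -1911.11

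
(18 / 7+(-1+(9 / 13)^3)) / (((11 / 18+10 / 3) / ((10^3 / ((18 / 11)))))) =321970000/1091909 = 294.87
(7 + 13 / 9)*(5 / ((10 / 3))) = 38/3 = 12.67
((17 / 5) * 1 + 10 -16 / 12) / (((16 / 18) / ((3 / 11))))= 1629/440 = 3.70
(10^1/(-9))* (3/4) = -5/6 = -0.83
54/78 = 9/13 = 0.69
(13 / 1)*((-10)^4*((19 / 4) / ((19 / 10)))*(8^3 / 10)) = 16640000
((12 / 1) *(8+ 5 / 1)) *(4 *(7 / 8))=546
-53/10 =-5.30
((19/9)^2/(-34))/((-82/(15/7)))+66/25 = 34822637/13173300 = 2.64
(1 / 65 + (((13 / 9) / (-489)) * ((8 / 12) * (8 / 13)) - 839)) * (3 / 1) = -720013442/286065 = -2516.96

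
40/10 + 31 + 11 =46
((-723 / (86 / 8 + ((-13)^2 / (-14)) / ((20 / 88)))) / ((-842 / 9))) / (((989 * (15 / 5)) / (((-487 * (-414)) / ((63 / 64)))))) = -150229760/11929877 = -12.59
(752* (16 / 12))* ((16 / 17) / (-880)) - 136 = -384488/2805 = -137.07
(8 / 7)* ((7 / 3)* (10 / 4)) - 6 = 2/3 = 0.67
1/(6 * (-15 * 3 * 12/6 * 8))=-1/4320 = 0.00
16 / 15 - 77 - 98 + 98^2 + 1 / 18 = 848711/90 = 9430.12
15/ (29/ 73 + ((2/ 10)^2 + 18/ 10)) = 9125/1361 = 6.70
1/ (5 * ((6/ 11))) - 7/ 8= -61/120 = -0.51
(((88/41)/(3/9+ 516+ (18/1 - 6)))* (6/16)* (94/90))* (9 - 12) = -1551/324925 = 0.00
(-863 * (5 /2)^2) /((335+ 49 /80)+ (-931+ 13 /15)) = 258900/28537 = 9.07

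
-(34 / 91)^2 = -1156/8281 = -0.14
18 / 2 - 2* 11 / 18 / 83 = 6712/747 = 8.99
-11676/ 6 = -1946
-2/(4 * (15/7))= -7/30 = -0.23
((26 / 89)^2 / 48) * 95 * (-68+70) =16055/47526 = 0.34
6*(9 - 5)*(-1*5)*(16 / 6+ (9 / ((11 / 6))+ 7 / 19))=-199240/209 = -953.30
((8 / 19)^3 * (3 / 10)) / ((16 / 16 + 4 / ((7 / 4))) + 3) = 1344/377245 = 0.00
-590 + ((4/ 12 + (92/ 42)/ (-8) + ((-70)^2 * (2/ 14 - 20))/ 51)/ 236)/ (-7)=-463039575/786352 = -588.85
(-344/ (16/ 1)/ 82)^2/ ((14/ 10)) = 0.05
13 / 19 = 0.68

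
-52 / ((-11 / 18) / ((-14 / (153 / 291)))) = -423696/187 = -2265.75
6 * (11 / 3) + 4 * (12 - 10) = 30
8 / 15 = 0.53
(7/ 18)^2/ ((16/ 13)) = 637/5184 = 0.12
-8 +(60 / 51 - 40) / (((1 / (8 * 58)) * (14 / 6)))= -919672/119 = -7728.34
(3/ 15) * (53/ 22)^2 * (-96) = -67416/605 = -111.43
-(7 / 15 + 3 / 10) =-23/30 = -0.77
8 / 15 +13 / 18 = 113/90 = 1.26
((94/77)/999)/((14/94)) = 4418/538461 = 0.01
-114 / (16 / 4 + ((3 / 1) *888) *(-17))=57/22642 = 0.00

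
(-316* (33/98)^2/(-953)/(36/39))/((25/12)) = 1118403/57203825 = 0.02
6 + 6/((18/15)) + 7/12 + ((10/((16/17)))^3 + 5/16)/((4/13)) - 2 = 24015995/6144 = 3908.85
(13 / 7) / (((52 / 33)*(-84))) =-11/784 = -0.01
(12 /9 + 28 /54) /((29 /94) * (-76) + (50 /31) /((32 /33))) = -1165600/13711059 = -0.09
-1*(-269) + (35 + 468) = 772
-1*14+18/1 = 4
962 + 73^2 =6291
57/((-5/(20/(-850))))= 114/425 = 0.27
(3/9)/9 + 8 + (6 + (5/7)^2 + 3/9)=19687/1323 = 14.88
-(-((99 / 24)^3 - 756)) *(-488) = 21419235/64 = 334675.55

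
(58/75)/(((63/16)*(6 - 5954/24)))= -3712/4575375 = 0.00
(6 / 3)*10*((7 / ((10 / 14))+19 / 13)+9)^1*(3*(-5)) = -79020/13 = -6078.46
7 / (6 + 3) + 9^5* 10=5314417/9 = 590490.78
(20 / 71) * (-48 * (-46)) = 44160/71 = 621.97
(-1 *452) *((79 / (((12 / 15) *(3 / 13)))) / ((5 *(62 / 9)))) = -348153/62 = -5615.37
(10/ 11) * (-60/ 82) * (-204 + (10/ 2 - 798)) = 299100/451 = 663.19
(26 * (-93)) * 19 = -45942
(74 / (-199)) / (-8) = 37/796 = 0.05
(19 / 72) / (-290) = -19/20880 = 0.00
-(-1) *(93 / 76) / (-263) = -93/19988 = 0.00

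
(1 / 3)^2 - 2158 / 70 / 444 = 1943/46620 = 0.04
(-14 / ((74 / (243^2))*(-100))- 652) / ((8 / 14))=-13993399/14800 = -945.50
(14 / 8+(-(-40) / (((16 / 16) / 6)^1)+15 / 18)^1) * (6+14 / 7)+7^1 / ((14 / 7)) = 11665/6 = 1944.17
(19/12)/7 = 19/84 = 0.23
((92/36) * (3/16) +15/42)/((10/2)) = 281/1680 = 0.17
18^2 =324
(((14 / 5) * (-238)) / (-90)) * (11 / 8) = 9163/900 = 10.18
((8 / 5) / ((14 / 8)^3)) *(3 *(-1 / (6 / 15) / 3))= -256/343 = -0.75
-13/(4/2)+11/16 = -93/16 = -5.81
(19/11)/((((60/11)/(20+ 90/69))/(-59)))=-54929/138 = -398.04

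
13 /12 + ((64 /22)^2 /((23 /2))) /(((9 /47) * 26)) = 1603493/1302444 = 1.23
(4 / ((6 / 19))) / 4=19/6 = 3.17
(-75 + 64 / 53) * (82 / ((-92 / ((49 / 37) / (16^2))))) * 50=196429975/11546368 = 17.01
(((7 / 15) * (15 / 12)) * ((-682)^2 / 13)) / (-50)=-813967/1950 = -417.42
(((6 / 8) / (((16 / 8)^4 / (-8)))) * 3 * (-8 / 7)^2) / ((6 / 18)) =-4.41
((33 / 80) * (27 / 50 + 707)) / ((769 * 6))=389147/6152000 = 0.06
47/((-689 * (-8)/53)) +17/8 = 67/26 = 2.58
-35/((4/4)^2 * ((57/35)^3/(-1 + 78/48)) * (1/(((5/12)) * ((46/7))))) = -123265625/8889264 = -13.87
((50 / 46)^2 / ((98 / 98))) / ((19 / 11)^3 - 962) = -831875/673714827 = 0.00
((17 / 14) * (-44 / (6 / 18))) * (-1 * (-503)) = -564366/7 = -80623.71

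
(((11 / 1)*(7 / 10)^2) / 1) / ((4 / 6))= 1617/200 = 8.08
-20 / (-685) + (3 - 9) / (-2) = 415/137 = 3.03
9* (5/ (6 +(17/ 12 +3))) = 108/25 = 4.32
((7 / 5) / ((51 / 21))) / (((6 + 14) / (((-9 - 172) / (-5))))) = 8869/8500 = 1.04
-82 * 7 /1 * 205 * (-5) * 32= 18827200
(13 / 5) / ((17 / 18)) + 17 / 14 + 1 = 5911/1190 = 4.97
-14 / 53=-0.26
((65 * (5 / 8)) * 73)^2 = 562875625/64 = 8794931.64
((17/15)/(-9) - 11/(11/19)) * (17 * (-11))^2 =-668814.50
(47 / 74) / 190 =47/14060 = 0.00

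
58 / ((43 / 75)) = 4350/43 = 101.16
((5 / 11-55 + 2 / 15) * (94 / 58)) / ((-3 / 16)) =6751456/14355 = 470.32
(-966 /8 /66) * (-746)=60053/44 = 1364.84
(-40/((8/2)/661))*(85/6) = -280925/3 = -93641.67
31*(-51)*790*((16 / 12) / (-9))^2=-6661280/243 = -27412.67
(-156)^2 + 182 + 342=24860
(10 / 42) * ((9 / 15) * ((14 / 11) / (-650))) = -1/3575 = 0.00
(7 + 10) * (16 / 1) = 272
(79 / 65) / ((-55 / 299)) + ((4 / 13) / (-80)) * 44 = -24226/3575 = -6.78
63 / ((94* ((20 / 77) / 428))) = 519057/470 = 1104.38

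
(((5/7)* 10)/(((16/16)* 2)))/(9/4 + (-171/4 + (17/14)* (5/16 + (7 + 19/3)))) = -2400/16081 = -0.15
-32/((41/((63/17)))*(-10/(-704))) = -709632/3485 = -203.62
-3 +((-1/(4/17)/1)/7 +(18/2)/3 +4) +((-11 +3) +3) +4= 67/28 = 2.39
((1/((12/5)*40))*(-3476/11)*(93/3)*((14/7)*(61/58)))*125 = -18673625/696 = -26829.92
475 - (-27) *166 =4957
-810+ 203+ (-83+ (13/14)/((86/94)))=-414769/602 = -688.99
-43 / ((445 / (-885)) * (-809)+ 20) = -0.10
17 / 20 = 0.85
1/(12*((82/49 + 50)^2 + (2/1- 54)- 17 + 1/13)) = 31213/974304192 = 0.00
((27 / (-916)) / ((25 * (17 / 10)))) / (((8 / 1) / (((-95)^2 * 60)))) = -731025/15572 = -46.94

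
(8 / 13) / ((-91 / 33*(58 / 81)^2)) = -433026/994903 = -0.44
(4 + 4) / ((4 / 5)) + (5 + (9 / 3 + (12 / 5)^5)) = 305082/3125 = 97.63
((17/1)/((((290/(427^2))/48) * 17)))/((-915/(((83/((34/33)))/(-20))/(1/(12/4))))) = 24560613/61625 = 398.55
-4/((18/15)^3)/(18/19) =-2375/972 = -2.44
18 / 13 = 1.38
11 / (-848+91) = -11/757 = -0.01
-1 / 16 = -0.06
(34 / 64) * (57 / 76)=51/128 = 0.40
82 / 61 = 1.34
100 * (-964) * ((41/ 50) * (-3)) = 237144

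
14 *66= 924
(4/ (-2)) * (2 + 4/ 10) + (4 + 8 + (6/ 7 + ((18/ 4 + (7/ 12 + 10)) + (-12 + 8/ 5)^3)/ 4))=-11314297/42000 = -269.39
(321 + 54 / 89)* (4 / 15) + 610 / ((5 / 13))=743934/445 = 1671.76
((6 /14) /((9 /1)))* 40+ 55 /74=4115/1554 = 2.65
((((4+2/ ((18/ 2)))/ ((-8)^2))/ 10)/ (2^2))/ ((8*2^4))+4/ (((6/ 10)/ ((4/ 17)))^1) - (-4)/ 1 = 139592003/25067520 = 5.57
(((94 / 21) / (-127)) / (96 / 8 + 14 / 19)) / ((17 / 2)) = -1786/5486019 = 0.00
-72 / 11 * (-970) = 69840/11 = 6349.09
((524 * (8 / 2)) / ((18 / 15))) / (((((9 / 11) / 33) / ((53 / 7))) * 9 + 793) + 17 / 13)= 87370712/39733857 = 2.20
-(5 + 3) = -8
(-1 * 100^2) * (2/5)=-4000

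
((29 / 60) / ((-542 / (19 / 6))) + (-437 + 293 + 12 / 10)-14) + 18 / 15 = -30361223/195120 = -155.60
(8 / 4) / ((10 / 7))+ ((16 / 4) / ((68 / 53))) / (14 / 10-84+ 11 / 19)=902073/662320 = 1.36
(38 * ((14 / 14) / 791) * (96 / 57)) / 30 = 32/11865 = 0.00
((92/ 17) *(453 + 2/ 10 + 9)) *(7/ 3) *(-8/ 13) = -11906272/3315 = -3591.64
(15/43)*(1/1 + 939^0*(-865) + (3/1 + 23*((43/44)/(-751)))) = -426778095/1420892 = -300.36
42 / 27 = 14/9 = 1.56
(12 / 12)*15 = 15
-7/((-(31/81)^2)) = 45927/961 = 47.79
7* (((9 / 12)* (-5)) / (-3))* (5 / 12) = 175/48 = 3.65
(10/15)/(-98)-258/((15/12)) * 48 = -7281797/735 = -9907.21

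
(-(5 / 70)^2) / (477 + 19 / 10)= -5/469322 = 0.00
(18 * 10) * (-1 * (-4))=720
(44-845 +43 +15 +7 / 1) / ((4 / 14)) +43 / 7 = -17989/7 = -2569.86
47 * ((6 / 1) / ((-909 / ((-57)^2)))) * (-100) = 100794.06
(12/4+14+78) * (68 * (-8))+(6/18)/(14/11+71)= -123256789/2385 = -51680.00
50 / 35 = 10/7 = 1.43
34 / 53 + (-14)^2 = 10422/53 = 196.64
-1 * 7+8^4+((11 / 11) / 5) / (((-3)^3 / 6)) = 184003/45 = 4088.96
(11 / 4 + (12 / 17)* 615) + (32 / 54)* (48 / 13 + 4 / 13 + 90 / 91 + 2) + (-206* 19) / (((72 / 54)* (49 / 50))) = -995817077/389844 = -2554.40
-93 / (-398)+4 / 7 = 2243/2786 = 0.81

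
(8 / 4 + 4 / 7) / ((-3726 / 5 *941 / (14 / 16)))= -5/1558296 = 0.00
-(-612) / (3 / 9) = 1836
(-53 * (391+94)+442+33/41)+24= -1034766/41 = -25238.20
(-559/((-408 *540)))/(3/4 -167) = -559/36628200 = 0.00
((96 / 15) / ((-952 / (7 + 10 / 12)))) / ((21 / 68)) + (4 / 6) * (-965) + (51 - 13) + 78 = -1163146/2205 = -527.50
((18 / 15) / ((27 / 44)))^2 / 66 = 352/6075 = 0.06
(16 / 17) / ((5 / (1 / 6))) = 0.03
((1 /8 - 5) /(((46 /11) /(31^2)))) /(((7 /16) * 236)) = -412269/37996 = -10.85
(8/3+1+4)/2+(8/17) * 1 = 439/102 = 4.30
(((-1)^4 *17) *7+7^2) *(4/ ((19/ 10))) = 6720/19 = 353.68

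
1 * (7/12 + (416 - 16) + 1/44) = 13220/33 = 400.61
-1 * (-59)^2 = -3481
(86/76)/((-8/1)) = -43/304 = -0.14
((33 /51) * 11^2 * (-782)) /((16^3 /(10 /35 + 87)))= -18704543/14336 = -1304.73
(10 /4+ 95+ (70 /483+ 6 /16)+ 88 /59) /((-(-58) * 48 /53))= 171767117/90669312 = 1.89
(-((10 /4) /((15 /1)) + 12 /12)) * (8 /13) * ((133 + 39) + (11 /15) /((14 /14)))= -72548/585 = -124.01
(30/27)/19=10/171 = 0.06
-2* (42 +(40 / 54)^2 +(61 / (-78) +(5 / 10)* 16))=-943277/9477 = -99.53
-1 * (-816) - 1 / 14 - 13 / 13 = 11409/14 = 814.93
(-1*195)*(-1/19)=195/19 = 10.26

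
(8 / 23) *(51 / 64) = 51/184 = 0.28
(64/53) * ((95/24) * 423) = 107160/53 = 2021.89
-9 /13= -0.69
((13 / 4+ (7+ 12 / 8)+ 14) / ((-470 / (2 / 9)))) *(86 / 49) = -4429/207270 = -0.02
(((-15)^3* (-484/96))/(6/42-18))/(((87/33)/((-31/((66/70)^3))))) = 13367.64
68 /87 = 0.78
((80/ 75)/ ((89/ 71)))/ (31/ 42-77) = -15904/1425335 = -0.01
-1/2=-0.50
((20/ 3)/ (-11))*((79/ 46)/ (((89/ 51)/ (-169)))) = 2269670/22517 = 100.80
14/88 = 7/44 = 0.16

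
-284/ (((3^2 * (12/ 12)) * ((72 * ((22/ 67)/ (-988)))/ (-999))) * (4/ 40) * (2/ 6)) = -434742230/11 = -39522020.91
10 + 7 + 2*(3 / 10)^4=85081/5000 = 17.02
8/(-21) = -8/21 = -0.38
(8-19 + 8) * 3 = -9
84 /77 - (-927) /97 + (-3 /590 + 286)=186745369/629530 = 296.64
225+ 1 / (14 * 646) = 2034901/9044 = 225.00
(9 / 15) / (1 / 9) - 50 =-223/5 = -44.60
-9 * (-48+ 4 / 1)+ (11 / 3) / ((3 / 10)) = 408.22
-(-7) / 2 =3.50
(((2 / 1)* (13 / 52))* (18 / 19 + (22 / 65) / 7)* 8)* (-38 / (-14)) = 34432/3185 = 10.81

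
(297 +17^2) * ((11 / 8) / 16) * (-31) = -99913/64 = -1561.14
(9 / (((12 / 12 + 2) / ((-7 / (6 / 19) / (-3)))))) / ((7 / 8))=76/3 = 25.33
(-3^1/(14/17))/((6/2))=-1.21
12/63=4/21 = 0.19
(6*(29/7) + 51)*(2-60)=-30798/7 = -4399.71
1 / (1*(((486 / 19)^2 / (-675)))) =-9025/8748 = -1.03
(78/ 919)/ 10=39/4595 = 0.01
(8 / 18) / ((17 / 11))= 44/153 = 0.29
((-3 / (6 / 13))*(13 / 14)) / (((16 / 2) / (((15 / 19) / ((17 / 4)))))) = -2535/18088 = -0.14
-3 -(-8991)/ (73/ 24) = 215565/73 = 2952.95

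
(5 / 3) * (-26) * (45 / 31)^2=-87750/961 = -91.31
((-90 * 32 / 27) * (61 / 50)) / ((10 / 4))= -3904/75 = -52.05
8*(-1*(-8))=64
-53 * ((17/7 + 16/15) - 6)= 13939/105 = 132.75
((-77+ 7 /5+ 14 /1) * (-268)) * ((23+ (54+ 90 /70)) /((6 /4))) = 12924032/15 = 861602.13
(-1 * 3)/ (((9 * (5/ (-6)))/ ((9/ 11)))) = 18/55 = 0.33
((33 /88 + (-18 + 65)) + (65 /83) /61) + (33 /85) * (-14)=144435897/3442840 = 41.95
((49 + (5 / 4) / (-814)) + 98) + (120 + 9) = 898651/3256 = 276.00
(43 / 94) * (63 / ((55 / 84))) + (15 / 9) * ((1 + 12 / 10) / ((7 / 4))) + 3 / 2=5169011/108570 = 47.61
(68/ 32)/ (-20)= -17/160 = -0.11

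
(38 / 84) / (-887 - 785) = -1/3696 = 0.00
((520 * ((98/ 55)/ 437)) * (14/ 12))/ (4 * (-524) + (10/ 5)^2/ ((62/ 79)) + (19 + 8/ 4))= -1105832/925352307 = 0.00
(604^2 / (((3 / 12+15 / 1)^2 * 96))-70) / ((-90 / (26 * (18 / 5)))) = 15574052/279075 = 55.81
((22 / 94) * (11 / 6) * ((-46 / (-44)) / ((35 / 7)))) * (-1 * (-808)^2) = -41293648/705 = -58572.55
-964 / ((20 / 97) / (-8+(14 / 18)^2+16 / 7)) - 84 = 67485029/2835 = 23804.24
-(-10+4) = 6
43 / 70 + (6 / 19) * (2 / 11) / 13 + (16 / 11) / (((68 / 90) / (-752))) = -1447.08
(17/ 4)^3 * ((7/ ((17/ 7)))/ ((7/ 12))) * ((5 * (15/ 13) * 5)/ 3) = 758625/208 = 3647.24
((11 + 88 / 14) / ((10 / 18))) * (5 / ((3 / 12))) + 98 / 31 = 135722/217 = 625.45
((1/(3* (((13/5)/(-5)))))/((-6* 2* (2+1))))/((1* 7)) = 25/9828 = 0.00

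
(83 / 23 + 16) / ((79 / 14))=6314/1817 = 3.47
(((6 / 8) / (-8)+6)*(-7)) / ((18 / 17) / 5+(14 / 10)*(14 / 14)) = -112455/4384 = -25.65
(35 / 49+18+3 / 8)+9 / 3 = 1237/56 = 22.09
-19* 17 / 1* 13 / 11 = -381.73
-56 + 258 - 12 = 190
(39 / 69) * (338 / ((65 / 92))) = 1352/5 = 270.40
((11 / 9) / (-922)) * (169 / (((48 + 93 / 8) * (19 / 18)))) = -14872/4178043 = 0.00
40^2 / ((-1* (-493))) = 1600/493 = 3.25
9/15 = 0.60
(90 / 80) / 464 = 9/3712 = 0.00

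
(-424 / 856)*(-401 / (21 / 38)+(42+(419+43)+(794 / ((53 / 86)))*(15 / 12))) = -1545793/2247 = -687.94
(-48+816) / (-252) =-64/21 = -3.05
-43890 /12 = -3657.50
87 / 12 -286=-278.75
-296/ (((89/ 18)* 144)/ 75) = -2775/89 = -31.18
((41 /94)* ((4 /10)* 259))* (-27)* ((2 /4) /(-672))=13653/15040 = 0.91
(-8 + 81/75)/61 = -173/1525 = -0.11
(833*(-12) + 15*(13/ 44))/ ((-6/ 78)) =5715177/44 = 129890.39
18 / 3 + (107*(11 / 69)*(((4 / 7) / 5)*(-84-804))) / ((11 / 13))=-1642114/805 = -2039.89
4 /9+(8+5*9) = 481/9 = 53.44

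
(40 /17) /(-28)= -10/119 = -0.08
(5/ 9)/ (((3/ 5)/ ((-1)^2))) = 25/27 = 0.93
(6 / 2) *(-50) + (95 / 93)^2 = -1288325/8649 = -148.96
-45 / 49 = -0.92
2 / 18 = 1/9 = 0.11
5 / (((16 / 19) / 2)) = 95/8 = 11.88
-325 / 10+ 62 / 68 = -537/17 = -31.59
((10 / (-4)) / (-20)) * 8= 1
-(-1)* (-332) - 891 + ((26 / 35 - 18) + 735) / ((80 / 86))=-631997/1400 = -451.43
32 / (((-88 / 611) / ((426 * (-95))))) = 98908680/11 = 8991698.18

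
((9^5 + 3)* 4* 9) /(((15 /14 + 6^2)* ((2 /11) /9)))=491076432/173 = 2838592.09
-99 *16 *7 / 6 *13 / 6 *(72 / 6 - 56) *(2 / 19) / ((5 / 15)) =1057056/19 = 55634.53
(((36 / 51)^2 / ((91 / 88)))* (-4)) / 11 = -4608/26299 = -0.18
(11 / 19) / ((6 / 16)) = 88/57 = 1.54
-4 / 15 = -0.27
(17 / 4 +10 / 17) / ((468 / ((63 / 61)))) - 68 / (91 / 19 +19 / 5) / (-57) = 290347/1941264 = 0.15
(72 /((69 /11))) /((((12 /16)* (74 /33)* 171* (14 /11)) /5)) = 53240/339549 = 0.16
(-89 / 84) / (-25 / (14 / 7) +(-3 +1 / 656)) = 14596/213507 = 0.07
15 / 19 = 0.79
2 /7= 0.29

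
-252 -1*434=-686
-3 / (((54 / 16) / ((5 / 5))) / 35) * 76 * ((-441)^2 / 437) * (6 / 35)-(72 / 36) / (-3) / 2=-12446761/69 = -180387.84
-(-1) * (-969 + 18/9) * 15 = -14505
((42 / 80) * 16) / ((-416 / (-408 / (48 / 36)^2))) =9639/2080 = 4.63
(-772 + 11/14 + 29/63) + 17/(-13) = -1264637/1638 = -772.06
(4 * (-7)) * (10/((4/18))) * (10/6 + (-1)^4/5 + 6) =-9912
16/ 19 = 0.84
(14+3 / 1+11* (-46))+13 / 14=-6833/14 = -488.07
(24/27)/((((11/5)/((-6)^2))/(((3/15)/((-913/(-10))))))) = 0.03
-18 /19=-0.95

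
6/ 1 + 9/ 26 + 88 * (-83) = -189739/26 = -7297.65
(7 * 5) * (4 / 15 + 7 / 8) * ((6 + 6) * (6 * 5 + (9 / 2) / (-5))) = 279069/20 = 13953.45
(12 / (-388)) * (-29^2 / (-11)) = -2523/1067 = -2.36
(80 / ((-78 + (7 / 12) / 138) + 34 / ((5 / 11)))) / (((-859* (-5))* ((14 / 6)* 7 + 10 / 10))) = -99360/295489987 = 0.00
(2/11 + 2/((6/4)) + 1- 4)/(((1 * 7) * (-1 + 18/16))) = -56/33 = -1.70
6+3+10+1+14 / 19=394/19 = 20.74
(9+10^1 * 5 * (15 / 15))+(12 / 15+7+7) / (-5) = 1401/25 = 56.04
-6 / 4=-3/2 = -1.50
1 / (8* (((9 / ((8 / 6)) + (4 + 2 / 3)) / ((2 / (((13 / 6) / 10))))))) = 180/1781 = 0.10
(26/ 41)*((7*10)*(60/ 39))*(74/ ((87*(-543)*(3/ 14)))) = -2900800/5810643 = -0.50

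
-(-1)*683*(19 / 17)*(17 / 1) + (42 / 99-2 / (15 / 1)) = 713751/55 = 12977.29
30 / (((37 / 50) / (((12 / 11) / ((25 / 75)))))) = 54000/407 = 132.68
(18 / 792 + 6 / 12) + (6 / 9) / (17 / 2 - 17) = 997/2244 = 0.44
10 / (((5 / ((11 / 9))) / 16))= 352/9 = 39.11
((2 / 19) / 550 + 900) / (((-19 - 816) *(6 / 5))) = -4702501/5235450 = -0.90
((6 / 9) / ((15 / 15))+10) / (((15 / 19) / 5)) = 67.56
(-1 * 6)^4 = 1296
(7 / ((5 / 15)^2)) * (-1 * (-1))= 63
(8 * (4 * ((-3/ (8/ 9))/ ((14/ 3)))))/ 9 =-18/7 = -2.57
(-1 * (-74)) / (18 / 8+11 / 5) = 1480/89 = 16.63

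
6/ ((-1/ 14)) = -84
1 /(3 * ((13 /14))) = 14/39 = 0.36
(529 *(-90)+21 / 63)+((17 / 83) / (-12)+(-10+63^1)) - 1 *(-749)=-15540151/332 = -46807.68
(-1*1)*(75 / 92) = -0.82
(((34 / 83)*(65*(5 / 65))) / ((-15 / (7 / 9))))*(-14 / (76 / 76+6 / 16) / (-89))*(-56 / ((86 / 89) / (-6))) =-1492736/353331 = -4.22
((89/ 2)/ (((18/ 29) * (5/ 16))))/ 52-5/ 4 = 7399/2340 = 3.16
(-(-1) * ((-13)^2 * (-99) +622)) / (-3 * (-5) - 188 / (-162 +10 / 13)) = -8441116/8471 = -996.47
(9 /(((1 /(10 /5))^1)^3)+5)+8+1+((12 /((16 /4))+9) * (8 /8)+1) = 99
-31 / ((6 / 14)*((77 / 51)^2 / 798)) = -3063978/121 = -25322.13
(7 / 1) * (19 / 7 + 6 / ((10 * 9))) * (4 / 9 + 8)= 22192/135 = 164.39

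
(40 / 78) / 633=20/24687 = 0.00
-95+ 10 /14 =-660/7 = -94.29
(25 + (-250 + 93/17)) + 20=-199.53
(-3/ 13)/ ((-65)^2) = -3/54925 = 0.00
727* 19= 13813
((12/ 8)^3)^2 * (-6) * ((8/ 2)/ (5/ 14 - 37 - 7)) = 15309/2444 = 6.26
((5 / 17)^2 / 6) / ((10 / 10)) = 25/1734 = 0.01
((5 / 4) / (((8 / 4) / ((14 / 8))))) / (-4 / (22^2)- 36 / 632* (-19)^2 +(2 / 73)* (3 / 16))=-24423245/459244508 = -0.05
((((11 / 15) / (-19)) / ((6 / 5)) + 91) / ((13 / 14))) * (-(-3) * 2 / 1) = 435554/741 = 587.79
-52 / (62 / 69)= -1794/31 = -57.87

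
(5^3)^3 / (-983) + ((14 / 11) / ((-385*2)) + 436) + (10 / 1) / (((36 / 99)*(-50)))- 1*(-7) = -734807965/475772 = -1544.45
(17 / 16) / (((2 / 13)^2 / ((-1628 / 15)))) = -1169311/240 = -4872.13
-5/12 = -0.42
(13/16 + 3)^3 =226981/4096 = 55.42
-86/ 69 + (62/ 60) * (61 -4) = 39781/690 = 57.65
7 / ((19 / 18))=126/19 = 6.63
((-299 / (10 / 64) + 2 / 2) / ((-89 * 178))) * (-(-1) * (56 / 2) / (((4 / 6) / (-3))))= -602469/39605 = -15.21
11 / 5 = 2.20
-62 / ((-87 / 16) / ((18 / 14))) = 2976/203 = 14.66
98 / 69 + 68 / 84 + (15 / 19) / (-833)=811354/364021 = 2.23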